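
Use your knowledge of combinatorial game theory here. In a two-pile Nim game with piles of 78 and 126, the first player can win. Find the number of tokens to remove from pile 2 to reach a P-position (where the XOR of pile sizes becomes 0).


Piles: 78 and 126
Current XOR: 78 XOR 126 = 48 (non-zero, so this is an N-position).
To make the XOR zero, we need to find a move that balances the piles.
For pile 2 (size 126): target = 126 XOR 48 = 78
We reduce pile 2 from 126 to 78.
Tokens removed: 126 - 78 = 48
Verification: 78 XOR 78 = 0

48


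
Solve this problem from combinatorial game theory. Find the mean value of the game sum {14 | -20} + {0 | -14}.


G1 = {14 | -20}, G2 = {0 | -14}
Each is a switch {a | b} with numbers a > b; its mean value is (a + b)/2, and mean value is additive over game sums: m(G1 + G2) = m(G1) + m(G2).
Mean of G1 = (14 + (-20))/2 = -6/2 = -3
Mean of G2 = (0 + (-14))/2 = -14/2 = -7
Mean of G1 + G2 = -3 + -7 = -10

-10


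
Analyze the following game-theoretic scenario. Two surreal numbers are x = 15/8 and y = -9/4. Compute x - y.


x = 15/8, y = -9/4
Converting to common denominator: 8
x = 15/8, y = -18/8
x - y = 15/8 - -9/4 = 33/8

33/8


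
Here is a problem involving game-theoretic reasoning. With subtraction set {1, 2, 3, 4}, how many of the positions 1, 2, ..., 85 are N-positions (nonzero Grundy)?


Subtraction set S = {1, 2, 3, 4}, so G(n) = n mod 5.
G(n) = 0 when n is a multiple of 5.
Multiples of 5 in [1, 85]: 17
N-positions (nonzero Grundy) = 85 - 17 = 68

68


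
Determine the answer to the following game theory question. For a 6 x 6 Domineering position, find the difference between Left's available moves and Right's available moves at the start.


Board is 6 x 6 (rows x cols).
Left (vertical) placements: (rows-1) * cols = 5 * 6 = 30
Right (horizontal) placements: rows * (cols-1) = 6 * 5 = 30
Advantage = Left - Right = 30 - 30 = 0

0


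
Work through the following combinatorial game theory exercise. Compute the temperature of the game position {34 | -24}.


The game is {34 | -24}, a switch {a | b} with numbers a > b.
Cooling {a | b} by t gives {a - t | b + t}, which stops being hot when a - t = b + t, i.e. at t = (a - b)/2. So the temperature of a switch is (a - b)/2.
Temperature = (Left option - Right option) / 2
= (34 - (-24)) / 2
= 58 / 2
= 29

29


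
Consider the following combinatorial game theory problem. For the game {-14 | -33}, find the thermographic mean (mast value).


Game = {-14 | -33}, a switch {a | b} with numbers a > b.
Its thermograph has left wall a - t and right wall b + t, which meet at t = (a - b)/2, where both equal (a + b)/2. So the mast (mean value) is at (a + b)/2.
Mean = (-14 + (-33))/2 = -47/2 = -47/2

-47/2


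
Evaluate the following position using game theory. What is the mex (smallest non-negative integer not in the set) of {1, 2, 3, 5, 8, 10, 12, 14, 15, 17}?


Set = {1, 2, 3, 5, 8, 10, 12, 14, 15, 17}
0 is NOT in the set. This is the mex.
mex = 0

0


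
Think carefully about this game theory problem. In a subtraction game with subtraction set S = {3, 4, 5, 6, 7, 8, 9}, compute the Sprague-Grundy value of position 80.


The subtraction set is S = {3, 4, 5, 6, 7, 8, 9}.
G(k) = mex{ G(k - s) : s in S, s <= k }. We compute iteratively: G(0) = 0.
G(1) = mex({}) = 0
G(2) = mex({}) = 0
G(3) = mex({0}) = 1
G(4) = mex({0}) = 1
G(5) = mex({0}) = 1
G(6) = mex({0, 1}) = 2
G(7) = mex({0, 1}) = 2
G(8) = mex({0, 1}) = 2
G(9) = mex({0, 1, 2}) = 3
G(10) = mex({0, 1, 2}) = 3
G(11) = mex({0, 1, 2}) = 3
G(12) = mex({1, 2, 3}) = 0
G(13) = mex({1, 2, 3}) = 0
G(14) = mex({1, 2, 3}) = 0
G(15) = mex({0, 2, 3}) = 1
G(16) = mex({0, 2, 3}) = 1
G(17) = mex({0, 2, 3}) = 1
G(18) = mex({0, 1, 3}) = 2
G(19) = mex({0, 1, 3}) = 2
G(20) = mex({0, 1, 3}) = 2
Observe that G(12)..G(20) = 0, 0, 0, 1, 1, 1, 2, 2, 2 repeats G(0)..G(8) = 0, 0, 0, 1, 1, 1, 2, 2, 2.
For k >= max(S) = 9, G(k) is determined by the previous 9 values G(k-9)..G(k-1); a window of 9 consecutive values has recurred shifted by 12, so by induction G(k + 12) = G(k) for all k >= 0: the sequence is periodic from the start with period 12.
One period: G(0..11) = 0, 0, 0, 1, 1, 1, 2, 2, 2, 3, 3, 3.
80 mod 12 = 8, so G(80) = G(8) = 2.

2


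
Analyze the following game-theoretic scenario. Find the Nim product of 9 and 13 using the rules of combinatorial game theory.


Nim multiplication is bilinear over XOR: (u XOR v) * w = (u*w) XOR (v*w).
So we split each operand into its bit components and XOR the pairwise Nim products.
9 = 1 + 8 (as XOR of powers of 2).
13 = 1 + 4 + 8 (as XOR of powers of 2).
Using the standard Nim-product table on single bits:
  2*2 = 3,   2*4 = 8,   2*8 = 12,
  4*4 = 6,   4*8 = 11,  8*8 = 13,
and  1*x = x (identity), k*l = l*k (commutative).
Pairwise Nim products:
  1 * 1 = 1
  1 * 4 = 4
  1 * 8 = 8
  8 * 1 = 8
  8 * 4 = 11
  8 * 8 = 13
XOR them: 1 XOR 4 XOR 8 XOR 8 XOR 11 XOR 13 = 3.
Result: 9 * 13 = 3 (in Nim).

3


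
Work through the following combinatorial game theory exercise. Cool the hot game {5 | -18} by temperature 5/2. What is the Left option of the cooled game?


Original game: {5 | -18} (a switch {a | b} with a > b).
Cooling by t (for t below the temperature (a - b)/2 = 23/2) taxes each move by t: {a | b} cooled by t is {a - t | b + t}.
Cooling amount: t = 5/2
Cooled Left option: 5 - 5/2 = 5/2
Cooled Right option: -18 + 5/2 = -31/2
Cooled game: {5/2 | -31/2}
Left option = 5/2

5/2


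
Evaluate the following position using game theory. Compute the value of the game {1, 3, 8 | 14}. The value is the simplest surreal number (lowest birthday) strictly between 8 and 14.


Left options: {1, 3, 8}, max = 8
Right options: {14}, min = 14
All options are numbers and max(Left) < min(Right), so by the simplicity theorem the value is the simplest (earliest-born) number strictly between 8 and 14.
Integers 9 through 13 all lie strictly between 8 and 14.
Among integers, the simplest (lowest birthday = smallest |n|; 0 is born on day 0, +-n on day n) is 9.
No non-integer in the interval can be simpler: if x is a non-integer in the interval, then floor(x) or ceil(x) also lies in the interval (the interval contains an integer), and both are proper prefixes of x's sign expansion, i.e. born earlier. So the game value is 9.
Game value = 9

9


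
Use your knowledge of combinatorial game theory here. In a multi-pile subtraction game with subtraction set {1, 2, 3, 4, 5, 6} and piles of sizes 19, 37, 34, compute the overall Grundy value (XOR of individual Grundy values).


Subtraction set: {1, 2, 3, 4, 5, 6}
For this subtraction set, G(n) = n mod 7 (period = max + 1 = 7).
Pile 1 (size 19): G(19) = 19 mod 7 = 5
Pile 2 (size 37): G(37) = 37 mod 7 = 2
Pile 3 (size 34): G(34) = 34 mod 7 = 6
Total Grundy value = XOR of all: 5 XOR 2 XOR 6 = 1

1


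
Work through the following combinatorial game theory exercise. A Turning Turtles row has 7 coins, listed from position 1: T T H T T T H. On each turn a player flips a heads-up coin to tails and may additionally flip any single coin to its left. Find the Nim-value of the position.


Coins: T T H T T T H
Key fact: a single head at position k behaves exactly like a Nim heap of size k (turning it to T and optionally flipping a coin at j < k corresponds to moving the heap from k to j, or to 0), and heads combine as a disjunctive sum (two heads at the same place would cancel, matching j XOR j = 0). So the Nim-value is the XOR of the 1-indexed positions of the heads.
Face-up positions (1-indexed): [3, 7]
XOR 0 with 3: 0 XOR 3 = 3
XOR 3 with 7: 3 XOR 7 = 4
Nim-value = 4

4


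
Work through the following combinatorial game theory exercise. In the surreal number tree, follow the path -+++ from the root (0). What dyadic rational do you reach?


Sign expansion: -+++
Rule: track bounds (lo, hi), initially (-inf, +inf). On '+', the current value becomes lo and we move to the simplest number in (value, hi): value + 1 if hi = +inf, otherwise the midpoint (value + hi)/2. On '-', the current value becomes hi and we move to value - 1 if lo = -inf, otherwise the midpoint (lo + value)/2.
Start at 0.
Step 1: sign = -, move left. Bounds: (-inf, 0). Value = -1
Step 2: sign = +, move right. Bounds: (-1, 0). Value = -1/2
Step 3: sign = +, move right. Bounds: (-1/2, 0). Value = -1/4
Step 4: sign = +, move right. Bounds: (-1/4, 0). Value = -1/8
The surreal number with sign expansion -+++ is -1/8.

-1/8


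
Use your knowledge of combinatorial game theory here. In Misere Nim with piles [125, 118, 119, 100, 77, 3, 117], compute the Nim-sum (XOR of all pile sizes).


We need the XOR (exclusive or) of all pile sizes.
After XOR-ing pile 1 (size 125): 0 XOR 125 = 125
After XOR-ing pile 2 (size 118): 125 XOR 118 = 11
After XOR-ing pile 3 (size 119): 11 XOR 119 = 124
After XOR-ing pile 4 (size 100): 124 XOR 100 = 24
After XOR-ing pile 5 (size 77): 24 XOR 77 = 85
After XOR-ing pile 6 (size 3): 85 XOR 3 = 86
After XOR-ing pile 7 (size 117): 86 XOR 117 = 35
The Nim-value of this position is 35.

35


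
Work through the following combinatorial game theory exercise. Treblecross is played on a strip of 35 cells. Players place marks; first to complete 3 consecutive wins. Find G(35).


Treblecross: place X on empty cells; 3-in-a-row wins.
Playing within two cells of an existing X lets the opponent win at once, so sensible play treats the cells i-2..i+2 around each X as dead. The player left with no safe cell loses, so this is a normal-play take-away game on strips of safe cells.
Placing X at cell i (0-indexed) of a strip of k safe cells leaves independent strips of sizes max(0, i-2) and max(0, k-i-3). Hence G(k) = mex{ G(max(0,i-2)) XOR G(max(0,k-i-3)) : 0 <= i < k }, with G(0) = 0.
G(1): splits (0,0):0^0=0 -> mex({0}) = 1
G(2): splits (0,0):0^0=0 -> mex({0}) = 1
G(3): splits (0,0):0^0=0 -> mex({0}) = 1
G(4): splits (0,1):0^1=1 (0,0):0^0=0 -> mex({0, 1}) = 2
G(5): splits (0,2):0^1=1 (0,1):0^1=1 (0,0):0^0=0 -> mex({0, 1}) = 2
G(6) = mex({1}) = 0
G(7) = mex({0, 1, 2}) = 3
G(8) = mex({0, 1, 2}) = 3
G(9) = mex({0, 2}) = 1
G(10) = mex({0, 2, 3}) = 1
G(11) = mex({0, 3}) = 1
G(12) = mex({1, 3}) = 0
G(13) = mex({0, 1, 2, 3}) = 4
G(14) = mex({0, 1, 2}) = 3
G(15) = mex({0, 1, 2}) = 3
G(16) = mex({0, 1, 2, 4}) = 3
G(17) = mex({0, 1, 3, 4}) = 2
G(18) = mex({0, 1, 3, 4}) = 2
G(19) = mex({0, 1, 3, 5}) = 2
G(20) = mex({0, 1, 2, 3, 5}) = 4
G(21) = mex({0, 1, 2, 3, 5}) = 4
G(22) = mex({1, 2, 6}) = 0
G(23) = mex({0, 1, 2, 3, 4, 6}) = 5
G(24) = mex({0, 1, 2, 3, 4}) = 5
G(25) = mex({0, 1, 3, 4, 7}) = 2
G(26) = mex({0, 1, 3, 4, 5, 7}) = 2
G(27) = mex({0, 1, 3, 5}) = 2
G(28) = mex({0, 1, 2, 5}) = 3
G(29) = mex({0, 1, 2, 4, 5, 6}) = 3
G(30) = mex({1, 2, 4, 6}) = 0
G(31) = mex({0, 1, 2, 3, 4, 6}) = 5
G(32) = mex({1, 2, 3, 4, 7}) = 0
G(33) = mex({0, 3, 7}) = 1
G(34) = mex({0, 2, 3, 5, 7}) = 1
G(35) = mex({0, 2, 3, 5, 6}) = 1
Therefore G(35) = 1.

1


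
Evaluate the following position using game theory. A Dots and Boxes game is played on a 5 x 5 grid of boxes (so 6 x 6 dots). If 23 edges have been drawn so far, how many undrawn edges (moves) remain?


Grid: 5 x 5 boxes, i.e. 6 rows and 6 columns of dots.
Horizontal edges: (rows + 1) * cols = 6 * 5 = 30
Vertical edges: rows * (cols + 1) = 5 * 6 = 30
Total edges: 30 + 30 = 60
Edges drawn: 23
Remaining: 60 - 23 = 37

37


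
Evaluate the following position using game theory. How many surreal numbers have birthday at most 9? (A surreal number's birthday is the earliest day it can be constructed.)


Day 0: {|} = 0 is born. Count = 1.
Day n: the number of surreal numbers born by day n is 2^(n+1) - 1.
By day 0: 2^1 - 1 = 1
By day 1: 2^2 - 1 = 3
By day 2: 2^3 - 1 = 7
By day 3: 2^4 - 1 = 15
By day 4: 2^5 - 1 = 31
By day 5: 2^6 - 1 = 63
By day 6: 2^7 - 1 = 127
By day 7: 2^8 - 1 = 255
By day 8: 2^9 - 1 = 511
By day 9: 2^10 - 1 = 1023
By day 9: 1023 surreal numbers.

1023


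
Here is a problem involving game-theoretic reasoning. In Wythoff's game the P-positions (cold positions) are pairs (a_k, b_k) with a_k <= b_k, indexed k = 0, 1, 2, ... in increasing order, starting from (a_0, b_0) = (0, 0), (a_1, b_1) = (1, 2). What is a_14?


By Wythoff's theorem, a_k = floor(k * phi) and b_k = floor(k * phi^2) = a_k + k, where phi = (1 + sqrt(5))/2 is the golden ratio.
phi = (1 + sqrt(5))/2 = 1.618034
k = 14
k * phi = 14 * 1.618034 = 22.652476
a_14 = floor(k * phi) = 22

22


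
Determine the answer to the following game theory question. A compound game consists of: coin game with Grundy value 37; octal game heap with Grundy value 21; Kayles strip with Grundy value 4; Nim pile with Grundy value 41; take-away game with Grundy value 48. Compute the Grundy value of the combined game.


By the Sprague-Grundy theorem, the Grundy value of a sum of games is the XOR of individual Grundy values.
coin game: Grundy value = 37. Running XOR: 0 XOR 37 = 37
octal game heap: Grundy value = 21. Running XOR: 37 XOR 21 = 48
Kayles strip: Grundy value = 4. Running XOR: 48 XOR 4 = 52
Nim pile: Grundy value = 41. Running XOR: 52 XOR 41 = 29
take-away game: Grundy value = 48. Running XOR: 29 XOR 48 = 45
The combined Grundy value is 45.

45


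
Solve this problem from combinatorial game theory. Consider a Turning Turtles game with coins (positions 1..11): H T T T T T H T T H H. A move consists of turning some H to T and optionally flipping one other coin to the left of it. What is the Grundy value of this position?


Coins: H T T T T T H T T H H
Key fact: a single head at position k behaves exactly like a Nim heap of size k (turning it to T and optionally flipping a coin at j < k corresponds to moving the heap from k to j, or to 0), and heads combine as a disjunctive sum (two heads at the same place would cancel, matching j XOR j = 0). So the Nim-value is the XOR of the 1-indexed positions of the heads.
Face-up positions (1-indexed): [1, 7, 10, 11]
XOR 0 with 1: 0 XOR 1 = 1
XOR 1 with 7: 1 XOR 7 = 6
XOR 6 with 10: 6 XOR 10 = 12
XOR 12 with 11: 12 XOR 11 = 7
Nim-value = 7

7


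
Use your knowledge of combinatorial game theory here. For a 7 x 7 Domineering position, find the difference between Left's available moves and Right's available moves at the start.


Board is 7 x 7 (rows x cols).
Left (vertical) placements: (rows-1) * cols = 6 * 7 = 42
Right (horizontal) placements: rows * (cols-1) = 7 * 6 = 42
Advantage = Left - Right = 42 - 42 = 0

0


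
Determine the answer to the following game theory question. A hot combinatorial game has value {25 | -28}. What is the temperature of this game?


The game is {25 | -28}, a switch {a | b} with numbers a > b.
Cooling {a | b} by t gives {a - t | b + t}, which stops being hot when a - t = b + t, i.e. at t = (a - b)/2. So the temperature of a switch is (a - b)/2.
Temperature = (Left option - Right option) / 2
= (25 - (-28)) / 2
= 53 / 2
= 53/2

53/2


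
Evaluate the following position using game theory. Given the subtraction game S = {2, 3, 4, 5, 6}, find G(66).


The subtraction set is S = {2, 3, 4, 5, 6}.
G(k) = mex{ G(k - s) : s in S, s <= k }. We compute iteratively: G(0) = 0.
G(1) = mex({}) = 0
G(2) = mex({0}) = 1
G(3) = mex({0}) = 1
G(4) = mex({0, 1}) = 2
G(5) = mex({0, 1}) = 2
G(6) = mex({0, 1, 2}) = 3
G(7) = mex({0, 1, 2}) = 3
G(8) = mex({1, 2, 3}) = 0
G(9) = mex({1, 2, 3}) = 0
G(10) = mex({0, 2, 3}) = 1
G(11) = mex({0, 2, 3}) = 1
G(12) = mex({0, 1, 3}) = 2
G(13) = mex({0, 1, 3}) = 2
Observe that G(8)..G(13) = 0, 0, 1, 1, 2, 2 repeats G(0)..G(5) = 0, 0, 1, 1, 2, 2.
For k >= max(S) = 6, G(k) is determined by the previous 6 values G(k-6)..G(k-1); a window of 6 consecutive values has recurred shifted by 8, so by induction G(k + 8) = G(k) for all k >= 0: the sequence is periodic from the start with period 8.
One period: G(0..7) = 0, 0, 1, 1, 2, 2, 3, 3.
66 mod 8 = 2, so G(66) = G(2) = 1.

1


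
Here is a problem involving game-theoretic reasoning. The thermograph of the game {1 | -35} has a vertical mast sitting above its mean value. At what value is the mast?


Game = {1 | -35}, a switch {a | b} with numbers a > b.
Its thermograph has left wall a - t and right wall b + t, which meet at t = (a - b)/2, where both equal (a + b)/2. So the mast (mean value) is at (a + b)/2.
Mean = (1 + (-35))/2 = -34/2 = -17

-17


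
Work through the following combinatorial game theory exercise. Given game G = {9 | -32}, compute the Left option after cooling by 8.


Original game: {9 | -32} (a switch {a | b} with a > b).
Cooling by t (for t below the temperature (a - b)/2 = 41/2) taxes each move by t: {a | b} cooled by t is {a - t | b + t}.
Cooling amount: t = 8
Cooled Left option: 9 - 8 = 1
Cooled Right option: -32 + 8 = -24
Cooled game: {1 | -24}
Left option = 1

1


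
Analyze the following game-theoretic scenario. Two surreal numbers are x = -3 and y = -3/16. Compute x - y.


x = -3, y = -3/16
Converting to common denominator: 16
x = -48/16, y = -3/16
x - y = -3 - -3/16 = -45/16

-45/16


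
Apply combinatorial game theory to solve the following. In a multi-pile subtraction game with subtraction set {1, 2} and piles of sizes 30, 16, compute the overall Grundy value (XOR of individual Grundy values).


Subtraction set: {1, 2}
For this subtraction set, G(n) = n mod 3 (period = max + 1 = 3).
Pile 1 (size 30): G(30) = 30 mod 3 = 0
Pile 2 (size 16): G(16) = 16 mod 3 = 1
Total Grundy value = XOR of all: 0 XOR 1 = 1

1


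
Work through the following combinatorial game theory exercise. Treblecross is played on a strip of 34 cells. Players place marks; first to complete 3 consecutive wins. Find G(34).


Treblecross: place X on empty cells; 3-in-a-row wins.
Playing within two cells of an existing X lets the opponent win at once, so sensible play treats the cells i-2..i+2 around each X as dead. The player left with no safe cell loses, so this is a normal-play take-away game on strips of safe cells.
Placing X at cell i (0-indexed) of a strip of k safe cells leaves independent strips of sizes max(0, i-2) and max(0, k-i-3). Hence G(k) = mex{ G(max(0,i-2)) XOR G(max(0,k-i-3)) : 0 <= i < k }, with G(0) = 0.
G(1): splits (0,0):0^0=0 -> mex({0}) = 1
G(2): splits (0,0):0^0=0 -> mex({0}) = 1
G(3): splits (0,0):0^0=0 -> mex({0}) = 1
G(4): splits (0,1):0^1=1 (0,0):0^0=0 -> mex({0, 1}) = 2
G(5): splits (0,2):0^1=1 (0,1):0^1=1 (0,0):0^0=0 -> mex({0, 1}) = 2
G(6) = mex({1}) = 0
G(7) = mex({0, 1, 2}) = 3
G(8) = mex({0, 1, 2}) = 3
G(9) = mex({0, 2}) = 1
G(10) = mex({0, 2, 3}) = 1
G(11) = mex({0, 3}) = 1
G(12) = mex({1, 3}) = 0
G(13) = mex({0, 1, 2, 3}) = 4
G(14) = mex({0, 1, 2}) = 3
G(15) = mex({0, 1, 2}) = 3
G(16) = mex({0, 1, 2, 4}) = 3
G(17) = mex({0, 1, 3, 4}) = 2
G(18) = mex({0, 1, 3, 4}) = 2
G(19) = mex({0, 1, 3, 5}) = 2
G(20) = mex({0, 1, 2, 3, 5}) = 4
G(21) = mex({0, 1, 2, 3, 5}) = 4
G(22) = mex({1, 2, 6}) = 0
G(23) = mex({0, 1, 2, 3, 4, 6}) = 5
G(24) = mex({0, 1, 2, 3, 4}) = 5
G(25) = mex({0, 1, 3, 4, 7}) = 2
G(26) = mex({0, 1, 3, 4, 5, 7}) = 2
G(27) = mex({0, 1, 3, 5}) = 2
G(28) = mex({0, 1, 2, 5}) = 3
G(29) = mex({0, 1, 2, 4, 5, 6}) = 3
G(30) = mex({1, 2, 4, 6}) = 0
G(31) = mex({0, 1, 2, 3, 4, 6}) = 5
G(32) = mex({1, 2, 3, 4, 7}) = 0
G(33) = mex({0, 3, 7}) = 1
G(34) = mex({0, 2, 3, 5, 7}) = 1
Therefore G(34) = 1.

1


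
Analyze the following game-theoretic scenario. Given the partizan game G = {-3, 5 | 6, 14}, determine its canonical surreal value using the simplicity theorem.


Left options: {-3, 5}, max = 5
Right options: {6, 14}, min = 6
All options are numbers and max(Left) < min(Right), so by the simplicity theorem the value is the simplest (earliest-born) number strictly between 5 and 6.
No integer lies strictly between 5 and 6, so the value is the dyadic rational m/2^k in the interval with the smallest k (then m odd); search k = 1, 2, ...:
Denominator 2: 11/2 lies strictly between 5 and 6 -- found.
The simplest number in the interval is 11/2.
Game value = 11/2

11/2


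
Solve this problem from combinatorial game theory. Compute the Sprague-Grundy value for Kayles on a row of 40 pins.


Kayles: a move removes 1 or 2 adjacent pins from a contiguous row.
Removing pins from a row of k leaves two independent rows (a, b) with a + b = k - 1 (one pin) or a + b = k - 2 (two pins); an end removal gives a = 0.
By Sprague-Grundy, G(k) = mex{ G(a) XOR G(b) } over all these splits. G(0) = 0.
G(1): splits (0,0):0^0=0 -> mex({0}) = 1
G(2): splits (0,1):0^1=1 (0,0):0^0=0 -> mex({0, 1}) = 2
G(3): splits (0,2):0^2=2 (1,1):1^1=0 (0,1):0^1=1 -> mex({0, 1, 2}) = 3
G(4): splits (0,3):0^3=3 (1,2):1^2=3 (0,2):0^2=2 (1,1):1^1=0 -> mex({0, 2, 3}) = 1
G(5): splits (0,4):0^1=1 (1,3):1^3=2 (2,2):2^2=0 (0,3):0^3=3 (1,2):1^2=3 -> mex({0, 1, 2, 3}) = 4
G(6) = mex({0, 1, 2, 4}) = 3
G(7) = mex({0, 1, 3, 4, 5}) = 2
G(8) = mex({0, 2, 3, 5, 6}) = 1
G(9) = mex({0, 1, 2, 3, 6, 7}) = 4
G(10) = mex({0, 1, 3, 4, 5, 7}) = 2
G(11) = mex({0, 1, 2, 3, 4, 5}) = 6
G(12) = mex({0, 1, 2, 3, 5, 6, 7}) = 4
G(13) = mex({0, 2, 3, 4, 6, 7}) = 1
G(14) = mex({0, 1, 4, 5, 6, 7}) = 2
G(15) = mex({0, 1, 2, 3, 4, 5, 6}) = 7
G(16) = mex({0, 2, 3, 5, 6, 7}) = 1
G(17) = mex({0, 1, 2, 3, 5, 6, 7}) = 4
G(18) = mex({0, 1, 2, 4, 5, 6}) = 3
G(19) = mex({0, 1, 3, 4, 5, 7}) = 2
G(20) = mex({0, 2, 3, 4, 5, 6, 7}) = 1
G(21) = mex({0, 1, 2, 3, 5, 6, 7}) = 4
G(22) = mex({0, 1, 2, 3, 4, 5, 7}) = 6
G(23) = mex({0, 1, 2, 3, 4, 5, 6}) = 7
G(24) = mex({0, 1, 2, 3, 5, 6, 7}) = 4
G(25) = mex({0, 2, 3, 4, 6, 7}) = 1
G(26) = mex({0, 1, 3, 4, 5, 6, 7}) = 2
G(27) = mex({0, 1, 2, 3, 4, 5, 6, 7}) = 8
G(28) = mex({0, 1, 2, 3, 4, 6, 7, 8}) = 5
G(29) = mex({0, 1, 2, 3, 5, 6, 7, 8, 9}) = 4
G(30) = mex({0, 1, 2, 3, 4, 5, 6, 9, 10}) = 7
G(31) = mex({0, 1, 3, 4, 5, 7, 10, 11}) = 2
G(32) = mex({0, 2, 3, 4, 5, 6, 7, 9, 11}) = 1
G(33) = mex({0, 1, 2, 3, 4, 5, 6, 7, 9, 12}) = 8
G(34) = mex({0, 1, 2, 3, 4, 5, 7, 8, 11, 12}) = 6
G(35) = mex({0, 1, 2, 3, 4, 5, 6, 8, 9, 10, 11}) = 7
G(36) = mex({0, 1, 2, 3, 5, 6, 7, 9, 10}) = 4
G(37) = mex({0, 2, 3, 4, 6, 7, 9, 10, 11, 12}) = 1
G(38) = mex({0, 1, 3, 4, 5, 6, 7, 9, 10, 11, 12}) = 2
G(39) = mex({0, 1, 2, 4, 5, 6, 7, 9, 10, 12, 14}) = 3
G(40) = mex({0, 2, 3, 4, 6, 7, 11, 12, 14}) = 1
Therefore G(40) = 1.

1


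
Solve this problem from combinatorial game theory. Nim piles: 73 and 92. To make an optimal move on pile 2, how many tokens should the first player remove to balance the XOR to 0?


Piles: 73 and 92
Current XOR: 73 XOR 92 = 21 (non-zero, so this is an N-position).
To make the XOR zero, we need to find a move that balances the piles.
For pile 2 (size 92): target = 92 XOR 21 = 73
We reduce pile 2 from 92 to 73.
Tokens removed: 92 - 73 = 19
Verification: 73 XOR 73 = 0

19


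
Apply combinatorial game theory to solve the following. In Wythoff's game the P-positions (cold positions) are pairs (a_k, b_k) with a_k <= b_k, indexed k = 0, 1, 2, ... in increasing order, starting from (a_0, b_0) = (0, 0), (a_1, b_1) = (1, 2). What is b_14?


By Wythoff's theorem, a_k = floor(k * phi) and b_k = floor(k * phi^2) = a_k + k, where phi = (1 + sqrt(5))/2 is the golden ratio.
phi = (1 + sqrt(5))/2 = 1.618034
phi^2 = phi + 1 = 2.618034
k = 14
k * phi^2 = 14 * 2.618034 = 36.652476
b_14 = floor(k * phi^2) = 36 (check: a_14 + k = 22 + 14 = 36)

36


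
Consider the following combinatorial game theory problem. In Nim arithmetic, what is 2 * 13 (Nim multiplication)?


Nim multiplication is bilinear over XOR: (u XOR v) * w = (u*w) XOR (v*w).
So we split each operand into its bit components and XOR the pairwise Nim products.
2 = 2 (as XOR of powers of 2).
13 = 1 + 4 + 8 (as XOR of powers of 2).
Using the standard Nim-product table on single bits:
  2*2 = 3,   2*4 = 8,   2*8 = 12,
  4*4 = 6,   4*8 = 11,  8*8 = 13,
and  1*x = x (identity), k*l = l*k (commutative).
Pairwise Nim products:
  2 * 1 = 2
  2 * 4 = 8
  2 * 8 = 12
XOR them: 2 XOR 8 XOR 12 = 6.
Result: 2 * 13 = 6 (in Nim).

6


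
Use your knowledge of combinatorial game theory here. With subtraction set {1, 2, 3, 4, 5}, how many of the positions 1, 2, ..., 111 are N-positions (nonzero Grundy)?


Subtraction set S = {1, 2, 3, 4, 5}, so G(n) = n mod 6.
G(n) = 0 when n is a multiple of 6.
Multiples of 6 in [1, 111]: 18
N-positions (nonzero Grundy) = 111 - 18 = 93

93


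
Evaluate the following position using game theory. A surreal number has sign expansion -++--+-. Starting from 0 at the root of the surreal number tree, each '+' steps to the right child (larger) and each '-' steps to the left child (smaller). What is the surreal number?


Sign expansion: -++--+-
Rule: track bounds (lo, hi), initially (-inf, +inf). On '+', the current value becomes lo and we move to the simplest number in (value, hi): value + 1 if hi = +inf, otherwise the midpoint (value + hi)/2. On '-', the current value becomes hi and we move to value - 1 if lo = -inf, otherwise the midpoint (lo + value)/2.
Start at 0.
Step 1: sign = -, move left. Bounds: (-inf, 0). Value = -1
Step 2: sign = +, move right. Bounds: (-1, 0). Value = -1/2
Step 3: sign = +, move right. Bounds: (-1/2, 0). Value = -1/4
Step 4: sign = -, move left. Bounds: (-1/2, -1/4). Value = -3/8
Step 5: sign = -, move left. Bounds: (-1/2, -3/8). Value = -7/16
Step 6: sign = +, move right. Bounds: (-7/16, -3/8). Value = -13/32
Step 7: sign = -, move left. Bounds: (-7/16, -13/32). Value = -27/64
The surreal number with sign expansion -++--+- is -27/64.

-27/64


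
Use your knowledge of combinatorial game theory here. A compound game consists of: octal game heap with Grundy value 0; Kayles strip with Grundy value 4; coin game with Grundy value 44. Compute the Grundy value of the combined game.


By the Sprague-Grundy theorem, the Grundy value of a sum of games is the XOR of individual Grundy values.
octal game heap: Grundy value = 0. Running XOR: 0 XOR 0 = 0
Kayles strip: Grundy value = 4. Running XOR: 0 XOR 4 = 4
coin game: Grundy value = 44. Running XOR: 4 XOR 44 = 40
The combined Grundy value is 40.

40


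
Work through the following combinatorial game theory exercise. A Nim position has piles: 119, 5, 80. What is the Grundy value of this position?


We need the XOR (exclusive or) of all pile sizes.
After XOR-ing pile 1 (size 119): 0 XOR 119 = 119
After XOR-ing pile 2 (size 5): 119 XOR 5 = 114
After XOR-ing pile 3 (size 80): 114 XOR 80 = 34
The Nim-value of this position is 34.

34


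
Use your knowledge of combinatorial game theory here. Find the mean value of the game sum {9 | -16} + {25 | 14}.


G1 = {9 | -16}, G2 = {25 | 14}
Each is a switch {a | b} with numbers a > b; its mean value is (a + b)/2, and mean value is additive over game sums: m(G1 + G2) = m(G1) + m(G2).
Mean of G1 = (9 + (-16))/2 = -7/2 = -7/2
Mean of G2 = (25 + (14))/2 = 39/2 = 39/2
Mean of G1 + G2 = -7/2 + 39/2 = 16

16


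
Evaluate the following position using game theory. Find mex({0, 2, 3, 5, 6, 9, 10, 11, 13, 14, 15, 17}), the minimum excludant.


Set = {0, 2, 3, 5, 6, 9, 10, 11, 13, 14, 15, 17}
0 is in the set.
1 is NOT in the set. This is the mex.
mex = 1

1


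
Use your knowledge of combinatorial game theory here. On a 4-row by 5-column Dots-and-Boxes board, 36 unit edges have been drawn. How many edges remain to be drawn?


Grid: 4 x 5 boxes, i.e. 5 rows and 6 columns of dots.
Horizontal edges: (rows + 1) * cols = 5 * 5 = 25
Vertical edges: rows * (cols + 1) = 4 * 6 = 24
Total edges: 25 + 24 = 49
Edges drawn: 36
Remaining: 49 - 36 = 13

13


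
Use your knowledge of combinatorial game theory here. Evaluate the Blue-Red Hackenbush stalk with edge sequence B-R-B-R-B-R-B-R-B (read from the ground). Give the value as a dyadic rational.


Edges (from ground): B-R-B-R-B-R-B-R-B
By Berlekamp's sign-expansion rule, a Blue-Red Hackenbush stalk has the value of the surreal number whose sign sequence is the edge sequence with B -> + and R -> -.
Sign sequence: +-+-+-+-+
Trace the sign expansion in the surreal number tree, starting from 0:
Edge 1: B (sign +) -> bounds (0, +inf), value = 1
Edge 2: R (sign -) -> bounds (0, 1), value = 1/2
Edge 3: B (sign +) -> bounds (1/2, 1), value = 3/4
Edge 4: R (sign -) -> bounds (1/2, 3/4), value = 5/8
Edge 5: B (sign +) -> bounds (5/8, 3/4), value = 11/16
Edge 6: R (sign -) -> bounds (5/8, 11/16), value = 21/32
Edge 7: B (sign +) -> bounds (21/32, 11/16), value = 43/64
Edge 8: R (sign -) -> bounds (21/32, 43/64), value = 85/128
Edge 9: B (sign +) -> bounds (85/128, 43/64), value = 171/256
Game value = 171/256

171/256


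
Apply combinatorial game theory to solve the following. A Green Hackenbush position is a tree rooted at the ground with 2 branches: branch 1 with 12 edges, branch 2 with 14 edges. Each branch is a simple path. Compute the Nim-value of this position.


The tree has 2 branches from the ground vertex.
In Green Hackenbush, the Nim-value of a simple path of length k is k.
Branch 1: length 12, Nim-value = 12
Branch 2: length 14, Nim-value = 14
Total Nim-value = XOR of all branch values:
0 XOR 12 = 12
12 XOR 14 = 2
Nim-value of the tree = 2

2


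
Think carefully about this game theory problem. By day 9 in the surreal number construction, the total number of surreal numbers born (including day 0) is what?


Day 0: {|} = 0 is born. Count = 1.
Day n: the number of surreal numbers born by day n is 2^(n+1) - 1.
By day 0: 2^1 - 1 = 1
By day 1: 2^2 - 1 = 3
By day 2: 2^3 - 1 = 7
By day 3: 2^4 - 1 = 15
By day 4: 2^5 - 1 = 31
By day 5: 2^6 - 1 = 63
By day 6: 2^7 - 1 = 127
By day 7: 2^8 - 1 = 255
By day 8: 2^9 - 1 = 511
By day 9: 2^10 - 1 = 1023
By day 9: 1023 surreal numbers.

1023


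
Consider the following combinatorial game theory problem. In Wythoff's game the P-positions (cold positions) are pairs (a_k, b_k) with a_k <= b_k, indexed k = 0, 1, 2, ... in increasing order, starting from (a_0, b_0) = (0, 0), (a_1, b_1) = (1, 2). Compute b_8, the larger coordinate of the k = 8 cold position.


By Wythoff's theorem, a_k = floor(k * phi) and b_k = floor(k * phi^2) = a_k + k, where phi = (1 + sqrt(5))/2 is the golden ratio.
phi = (1 + sqrt(5))/2 = 1.618034
phi^2 = phi + 1 = 2.618034
k = 8
k * phi^2 = 8 * 2.618034 = 20.944272
b_8 = floor(k * phi^2) = 20 (check: a_8 + k = 12 + 8 = 20)

20


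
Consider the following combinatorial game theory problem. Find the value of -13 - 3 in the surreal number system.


x = -13, y = 3
x - y = -13 - 3 = -16

-16


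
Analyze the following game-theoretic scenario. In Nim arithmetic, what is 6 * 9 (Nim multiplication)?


Nim multiplication is bilinear over XOR: (u XOR v) * w = (u*w) XOR (v*w).
So we split each operand into its bit components and XOR the pairwise Nim products.
6 = 2 + 4 (as XOR of powers of 2).
9 = 1 + 8 (as XOR of powers of 2).
Using the standard Nim-product table on single bits:
  2*2 = 3,   2*4 = 8,   2*8 = 12,
  4*4 = 6,   4*8 = 11,  8*8 = 13,
and  1*x = x (identity), k*l = l*k (commutative).
Pairwise Nim products:
  2 * 1 = 2
  2 * 8 = 12
  4 * 1 = 4
  4 * 8 = 11
XOR them: 2 XOR 12 XOR 4 XOR 11 = 1.
Result: 6 * 9 = 1 (in Nim).

1


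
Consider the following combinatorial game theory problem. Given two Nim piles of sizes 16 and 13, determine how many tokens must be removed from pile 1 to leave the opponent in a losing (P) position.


Piles: 16 and 13
Current XOR: 16 XOR 13 = 29 (non-zero, so this is an N-position).
To make the XOR zero, we need to find a move that balances the piles.
For pile 1 (size 16): target = 16 XOR 29 = 13
We reduce pile 1 from 16 to 13.
Tokens removed: 16 - 13 = 3
Verification: 13 XOR 13 = 0

3


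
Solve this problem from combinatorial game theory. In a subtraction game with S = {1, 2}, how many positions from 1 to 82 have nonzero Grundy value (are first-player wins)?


Subtraction set S = {1, 2}, so G(n) = n mod 3.
G(n) = 0 when n is a multiple of 3.
Multiples of 3 in [1, 82]: 27
N-positions (nonzero Grundy) = 82 - 27 = 55

55


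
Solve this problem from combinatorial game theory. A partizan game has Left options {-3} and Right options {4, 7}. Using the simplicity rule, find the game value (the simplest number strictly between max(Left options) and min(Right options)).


Left options: {-3}, max = -3
Right options: {4, 7}, min = 4
All options are numbers and max(Left) < min(Right), so by the simplicity theorem the value is the simplest (earliest-born) number strictly between -3 and 4.
Integers -2 through 3 all lie strictly between -3 and 4.
Among integers, the simplest (lowest birthday = smallest |n|; 0 is born on day 0, +-n on day n) is 0.
No non-integer in the interval can be simpler: if x is a non-integer in the interval, then floor(x) or ceil(x) also lies in the interval (the interval contains an integer), and both are proper prefixes of x's sign expansion, i.e. born earlier. So the game value is 0.
Game value = 0

0


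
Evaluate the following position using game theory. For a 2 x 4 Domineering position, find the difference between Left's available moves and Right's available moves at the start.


Board is 2 x 4 (rows x cols).
Left (vertical) placements: (rows-1) * cols = 1 * 4 = 4
Right (horizontal) placements: rows * (cols-1) = 2 * 3 = 6
Advantage = Left - Right = 4 - 6 = -2

-2


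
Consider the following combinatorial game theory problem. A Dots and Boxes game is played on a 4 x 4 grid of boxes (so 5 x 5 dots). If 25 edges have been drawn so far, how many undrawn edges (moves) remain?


Grid: 4 x 4 boxes, i.e. 5 rows and 5 columns of dots.
Horizontal edges: (rows + 1) * cols = 5 * 4 = 20
Vertical edges: rows * (cols + 1) = 4 * 5 = 20
Total edges: 20 + 20 = 40
Edges drawn: 25
Remaining: 40 - 25 = 15

15


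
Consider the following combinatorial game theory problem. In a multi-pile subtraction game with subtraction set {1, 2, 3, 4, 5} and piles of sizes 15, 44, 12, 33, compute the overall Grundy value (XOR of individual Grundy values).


Subtraction set: {1, 2, 3, 4, 5}
For this subtraction set, G(n) = n mod 6 (period = max + 1 = 6).
Pile 1 (size 15): G(15) = 15 mod 6 = 3
Pile 2 (size 44): G(44) = 44 mod 6 = 2
Pile 3 (size 12): G(12) = 12 mod 6 = 0
Pile 4 (size 33): G(33) = 33 mod 6 = 3
Total Grundy value = XOR of all: 3 XOR 2 XOR 0 XOR 3 = 2

2


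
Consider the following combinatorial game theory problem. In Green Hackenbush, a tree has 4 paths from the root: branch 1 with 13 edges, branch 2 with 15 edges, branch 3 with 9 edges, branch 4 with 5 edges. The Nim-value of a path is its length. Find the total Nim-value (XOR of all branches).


The tree has 4 branches from the ground vertex.
In Green Hackenbush, the Nim-value of a simple path of length k is k.
Branch 1: length 13, Nim-value = 13
Branch 2: length 15, Nim-value = 15
Branch 3: length 9, Nim-value = 9
Branch 4: length 5, Nim-value = 5
Total Nim-value = XOR of all branch values:
0 XOR 13 = 13
13 XOR 15 = 2
2 XOR 9 = 11
11 XOR 5 = 14
Nim-value of the tree = 14

14


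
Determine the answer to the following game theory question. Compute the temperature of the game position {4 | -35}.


The game is {4 | -35}, a switch {a | b} with numbers a > b.
Cooling {a | b} by t gives {a - t | b + t}, which stops being hot when a - t = b + t, i.e. at t = (a - b)/2. So the temperature of a switch is (a - b)/2.
Temperature = (Left option - Right option) / 2
= (4 - (-35)) / 2
= 39 / 2
= 39/2

39/2


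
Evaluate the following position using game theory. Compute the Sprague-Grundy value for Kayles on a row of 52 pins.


Kayles: a move removes 1 or 2 adjacent pins from a contiguous row.
Removing pins from a row of k leaves two independent rows (a, b) with a + b = k - 1 (one pin) or a + b = k - 2 (two pins); an end removal gives a = 0.
By Sprague-Grundy, G(k) = mex{ G(a) XOR G(b) } over all these splits. G(0) = 0.
G(1): splits (0,0):0^0=0 -> mex({0}) = 1
G(2): splits (0,1):0^1=1 (0,0):0^0=0 -> mex({0, 1}) = 2
G(3): splits (0,2):0^2=2 (1,1):1^1=0 (0,1):0^1=1 -> mex({0, 1, 2}) = 3
G(4): splits (0,3):0^3=3 (1,2):1^2=3 (0,2):0^2=2 (1,1):1^1=0 -> mex({0, 2, 3}) = 1
G(5): splits (0,4):0^1=1 (1,3):1^3=2 (2,2):2^2=0 (0,3):0^3=3 (1,2):1^2=3 -> mex({0, 1, 2, 3}) = 4
G(6) = mex({0, 1, 2, 4}) = 3
G(7) = mex({0, 1, 3, 4, 5}) = 2
G(8) = mex({0, 2, 3, 5, 6}) = 1
G(9) = mex({0, 1, 2, 3, 6, 7}) = 4
G(10) = mex({0, 1, 3, 4, 5, 7}) = 2
G(11) = mex({0, 1, 2, 3, 4, 5}) = 6
G(12) = mex({0, 1, 2, 3, 5, 6, 7}) = 4
G(13) = mex({0, 2, 3, 4, 6, 7}) = 1
G(14) = mex({0, 1, 4, 5, 6, 7}) = 2
G(15) = mex({0, 1, 2, 3, 4, 5, 6}) = 7
G(16) = mex({0, 2, 3, 5, 6, 7}) = 1
G(17) = mex({0, 1, 2, 3, 5, 6, 7}) = 4
G(18) = mex({0, 1, 2, 4, 5, 6}) = 3
G(19) = mex({0, 1, 3, 4, 5, 7}) = 2
G(20) = mex({0, 2, 3, 4, 5, 6, 7}) = 1
G(21) = mex({0, 1, 2, 3, 5, 6, 7}) = 4
G(22) = mex({0, 1, 2, 3, 4, 5, 7}) = 6
G(23) = mex({0, 1, 2, 3, 4, 5, 6}) = 7
G(24) = mex({0, 1, 2, 3, 5, 6, 7}) = 4
G(25) = mex({0, 2, 3, 4, 6, 7}) = 1
G(26) = mex({0, 1, 3, 4, 5, 6, 7}) = 2
G(27) = mex({0, 1, 2, 3, 4, 5, 6, 7}) = 8
G(28) = mex({0, 1, 2, 3, 4, 6, 7, 8}) = 5
G(29) = mex({0, 1, 2, 3, 5, 6, 7, 8, 9}) = 4
G(30) = mex({0, 1, 2, 3, 4, 5, 6, 9, 10}) = 7
G(31) = mex({0, 1, 3, 4, 5, 7, 10, 11}) = 2
G(32) = mex({0, 2, 3, 4, 5, 6, 7, 9, 11}) = 1
G(33) = mex({0, 1, 2, 3, 4, 5, 6, 7, 9, 12}) = 8
G(34) = mex({0, 1, 2, 3, 4, 5, 7, 8, 11, 12}) = 6
G(35) = mex({0, 1, 2, 3, 4, 5, 6, 8, 9, 10, 11}) = 7
G(36) = mex({0, 1, 2, 3, 5, 6, 7, 9, 10}) = 4
G(37) = mex({0, 2, 3, 4, 6, 7, 9, 10, 11, 12}) = 1
G(38) = mex({0, 1, 3, 4, 5, 6, 7, 9, 10, 11, 12}) = 2
G(39) = mex({0, 1, 2, 4, 5, 6, 7, 9, 10, 12, 14}) = 3
G(40) = mex({0, 2, 3, 4, 6, 7, 11, 12, 14}) = 1
G(41) = mex({0, 1, 2, 3, 5, 6, 7, 9, 10, 11, 12}) = 4
G(42) = mex({0, 1, 2, 3, 4, 5, 6, 9, 10}) = 7
G(43) = mex({0, 1, 3, 4, 5, 7, 9, 10, 12, 15}) = 2
G(44) = mex({0, 2, 3, 4, 5, 6, 7, 9, 10, 12, 15}) = 1
G(45) = mex({0, 1, 2, 3, 4, 5, 6, 7, 9, 10, 12, 14}) = 8
G(46) = mex({0, 1, 3, 4, 5, 7, 8, 11, 12, 14}) = 2
G(47) = mex({0, 1, 2, 3, 4, 5, 6, 8, 9, 10, 11, 12}) = 7
G(48) = mex({0, 1, 2, 3, 5, 6, 7, 9, 10}) = 4
G(49) = mex({0, 2, 3, 4, 6, 7, 9, 10, 11, 12, 15}) = 1
G(50) = mex({0, 1, 4, 5, 6, 7, 9, 11, 12, 14, 15}) = 2
G(51) = mex({0, 1, 2, 3, 4, 5, 6, 7, 9, 12, 14, 15}) = 8
G(52) = mex({0, 2, 3, 4, 5, 6, 7, 8, 11, 12, 15}) = 1
Therefore G(52) = 1.

1


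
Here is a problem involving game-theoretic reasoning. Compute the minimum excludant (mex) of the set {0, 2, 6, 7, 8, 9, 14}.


Set = {0, 2, 6, 7, 8, 9, 14}
0 is in the set.
1 is NOT in the set. This is the mex.
mex = 1

1


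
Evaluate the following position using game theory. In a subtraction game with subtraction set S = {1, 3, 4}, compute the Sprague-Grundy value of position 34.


The subtraction set is S = {1, 3, 4}.
G(k) = mex{ G(k - s) : s in S, s <= k }. We compute iteratively: G(0) = 0.
G(1) = mex({0}) = 1
G(2) = mex({1}) = 0
G(3) = mex({0}) = 1
G(4) = mex({0, 1}) = 2
G(5) = mex({0, 1, 2}) = 3
G(6) = mex({0, 1, 3}) = 2
G(7) = mex({1, 2}) = 0
G(8) = mex({0, 2, 3}) = 1
G(9) = mex({1, 2, 3}) = 0
G(10) = mex({0, 2}) = 1
Observe that G(7)..G(10) = 0, 1, 0, 1 repeats G(0)..G(3) = 0, 1, 0, 1.
For k >= max(S) = 4, G(k) is determined by the previous 4 values G(k-4)..G(k-1); a window of 4 consecutive values has recurred shifted by 7, so by induction G(k + 7) = G(k) for all k >= 0: the sequence is periodic from the start with period 7.
One period: G(0..6) = 0, 1, 0, 1, 2, 3, 2.
34 mod 7 = 6, so G(34) = G(6) = 2.

2


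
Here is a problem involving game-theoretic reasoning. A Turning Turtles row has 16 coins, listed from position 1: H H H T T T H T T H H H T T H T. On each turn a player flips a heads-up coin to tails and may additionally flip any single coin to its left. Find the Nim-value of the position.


Coins: H H H T T T H T T H H H T T H T
Key fact: a single head at position k behaves exactly like a Nim heap of size k (turning it to T and optionally flipping a coin at j < k corresponds to moving the heap from k to j, or to 0), and heads combine as a disjunctive sum (two heads at the same place would cancel, matching j XOR j = 0). So the Nim-value is the XOR of the 1-indexed positions of the heads.
Face-up positions (1-indexed): [1, 2, 3, 7, 10, 11, 12, 15]
XOR 0 with 1: 0 XOR 1 = 1
XOR 1 with 2: 1 XOR 2 = 3
XOR 3 with 3: 3 XOR 3 = 0
XOR 0 with 7: 0 XOR 7 = 7
XOR 7 with 10: 7 XOR 10 = 13
XOR 13 with 11: 13 XOR 11 = 6
XOR 6 with 12: 6 XOR 12 = 10
XOR 10 with 15: 10 XOR 15 = 5
Nim-value = 5

5


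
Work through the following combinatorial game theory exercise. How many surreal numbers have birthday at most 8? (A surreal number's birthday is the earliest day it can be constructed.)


Day 0: {|} = 0 is born. Count = 1.
Day n: the number of surreal numbers born by day n is 2^(n+1) - 1.
By day 0: 2^1 - 1 = 1
By day 1: 2^2 - 1 = 3
By day 2: 2^3 - 1 = 7
By day 3: 2^4 - 1 = 15
By day 4: 2^5 - 1 = 31
By day 5: 2^6 - 1 = 63
By day 6: 2^7 - 1 = 127
By day 7: 2^8 - 1 = 255
By day 8: 2^9 - 1 = 511
By day 8: 511 surreal numbers.

511
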